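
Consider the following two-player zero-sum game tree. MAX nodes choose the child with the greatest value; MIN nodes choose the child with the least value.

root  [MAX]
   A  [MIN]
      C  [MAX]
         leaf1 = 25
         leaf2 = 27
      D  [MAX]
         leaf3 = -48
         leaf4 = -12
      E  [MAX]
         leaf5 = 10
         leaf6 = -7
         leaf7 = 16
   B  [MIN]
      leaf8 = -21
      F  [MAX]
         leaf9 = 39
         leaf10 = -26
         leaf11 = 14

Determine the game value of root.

C (MAX): max(25, 27) = 27
D (MAX): max(-48, -12) = -12
E (MAX): max(10, -7, 16) = 16
A (MIN): min(27, -12, 16) = -12
F (MAX): max(39, -26, 14) = 39
B (MIN): min(-21, 39) = -21
root (MAX): max(-12, -21) = -12

-12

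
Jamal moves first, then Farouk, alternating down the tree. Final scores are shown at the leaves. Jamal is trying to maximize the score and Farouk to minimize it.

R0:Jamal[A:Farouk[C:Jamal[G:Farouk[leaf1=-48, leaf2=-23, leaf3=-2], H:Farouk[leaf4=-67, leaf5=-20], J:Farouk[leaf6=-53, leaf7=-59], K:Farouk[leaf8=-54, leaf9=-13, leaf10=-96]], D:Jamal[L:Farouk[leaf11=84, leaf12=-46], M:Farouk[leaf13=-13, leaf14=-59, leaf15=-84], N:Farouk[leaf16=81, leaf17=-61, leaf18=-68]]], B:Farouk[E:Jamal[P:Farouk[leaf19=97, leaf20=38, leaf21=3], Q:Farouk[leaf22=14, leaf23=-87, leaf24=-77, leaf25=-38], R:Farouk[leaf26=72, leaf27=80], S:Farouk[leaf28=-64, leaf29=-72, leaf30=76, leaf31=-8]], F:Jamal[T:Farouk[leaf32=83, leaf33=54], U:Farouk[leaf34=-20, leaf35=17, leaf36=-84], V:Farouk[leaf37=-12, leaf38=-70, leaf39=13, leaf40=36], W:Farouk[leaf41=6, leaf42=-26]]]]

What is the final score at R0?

54

G (Farouk): min(-48, -23, -2) = -48
H (Farouk): min(-67, -20) = -67
J (Farouk): min(-53, -59) = -59
K (Farouk): min(-54, -13, -96) = -96
C (Jamal): max(-48, -67, -59, -96) = -48
L (Farouk): min(84, -46) = -46
M (Farouk): min(-13, -59, -84) = -84
N (Farouk): min(81, -61, -68) = -68
D (Jamal): max(-46, -84, -68) = -46
A (Farouk): min(-48, -46) = -48
P (Farouk): min(97, 38, 3) = 3
Q (Farouk): min(14, -87, -77, -38) = -87
R (Farouk): min(72, 80) = 72
S (Farouk): min(-64, -72, 76, -8) = -72
E (Jamal): max(3, -87, 72, -72) = 72
T (Farouk): min(83, 54) = 54
U (Farouk): min(-20, 17, -84) = -84
V (Farouk): min(-12, -70, 13, 36) = -70
W (Farouk): min(6, -26) = -26
F (Jamal): max(54, -84, -70, -26) = 54
B (Farouk): min(72, 54) = 54
R0 (Jamal): max(-48, 54) = 54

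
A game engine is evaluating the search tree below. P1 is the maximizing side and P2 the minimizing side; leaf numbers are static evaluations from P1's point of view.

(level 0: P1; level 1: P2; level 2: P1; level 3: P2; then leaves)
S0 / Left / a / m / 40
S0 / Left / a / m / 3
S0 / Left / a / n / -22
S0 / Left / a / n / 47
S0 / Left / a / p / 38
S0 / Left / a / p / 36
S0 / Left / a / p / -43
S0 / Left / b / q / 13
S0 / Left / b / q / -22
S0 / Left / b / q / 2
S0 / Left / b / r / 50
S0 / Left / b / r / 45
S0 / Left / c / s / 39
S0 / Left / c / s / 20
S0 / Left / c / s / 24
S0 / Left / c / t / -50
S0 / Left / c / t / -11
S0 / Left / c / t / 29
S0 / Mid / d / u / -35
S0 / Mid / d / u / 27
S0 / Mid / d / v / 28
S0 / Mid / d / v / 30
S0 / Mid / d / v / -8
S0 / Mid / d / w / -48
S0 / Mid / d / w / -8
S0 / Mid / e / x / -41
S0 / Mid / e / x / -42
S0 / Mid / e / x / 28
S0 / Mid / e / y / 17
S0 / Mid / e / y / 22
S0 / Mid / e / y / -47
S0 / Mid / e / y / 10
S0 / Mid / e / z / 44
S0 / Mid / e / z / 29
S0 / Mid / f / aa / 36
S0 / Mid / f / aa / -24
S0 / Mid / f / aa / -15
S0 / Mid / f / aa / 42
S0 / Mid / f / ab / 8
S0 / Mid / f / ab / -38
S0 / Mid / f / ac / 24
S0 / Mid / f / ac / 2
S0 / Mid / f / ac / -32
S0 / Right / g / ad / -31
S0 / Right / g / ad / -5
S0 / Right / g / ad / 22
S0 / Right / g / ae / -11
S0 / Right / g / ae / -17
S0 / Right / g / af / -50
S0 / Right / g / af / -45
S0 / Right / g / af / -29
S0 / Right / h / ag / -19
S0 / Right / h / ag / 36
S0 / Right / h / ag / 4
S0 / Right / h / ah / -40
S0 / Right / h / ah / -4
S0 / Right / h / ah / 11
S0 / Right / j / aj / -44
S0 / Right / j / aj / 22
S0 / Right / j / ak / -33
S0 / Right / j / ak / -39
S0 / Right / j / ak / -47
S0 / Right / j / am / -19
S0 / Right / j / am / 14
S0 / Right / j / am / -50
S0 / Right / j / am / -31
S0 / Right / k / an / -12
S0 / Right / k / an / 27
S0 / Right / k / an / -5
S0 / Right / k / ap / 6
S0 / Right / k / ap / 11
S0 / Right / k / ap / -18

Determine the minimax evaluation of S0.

m (P2): min(40, 3) = 3
n (P2): min(-22, 47) = -22
p (P2): min(38, 36, -43) = -43
a (P1): max(3, -22, -43) = 3
q (P2): min(13, -22, 2) = -22
r (P2): min(50, 45) = 45
b (P1): max(-22, 45) = 45
s (P2): min(39, 20, 24) = 20
t (P2): min(-50, -11, 29) = -50
c (P1): max(20, -50) = 20
Left (P2): min(3, 45, 20) = 3
u (P2): min(-35, 27) = -35
v (P2): min(28, 30, -8) = -8
w (P2): min(-48, -8) = -48
d (P1): max(-35, -8, -48) = -8
x (P2): min(-41, -42, 28) = -42
y (P2): min(17, 22, -47, 10) = -47
z (P2): min(44, 29) = 29
e (P1): max(-42, -47, 29) = 29
aa (P2): min(36, -24, -15, 42) = -24
ab (P2): min(8, -38) = -38
ac (P2): min(24, 2, -32) = -32
f (P1): max(-24, -38, -32) = -24
Mid (P2): min(-8, 29, -24) = -24
ad (P2): min(-31, -5, 22) = -31
ae (P2): min(-11, -17) = -17
af (P2): min(-50, -45, -29) = -50
g (P1): max(-31, -17, -50) = -17
ag (P2): min(-19, 36, 4) = -19
ah (P2): min(-40, -4, 11) = -40
h (P1): max(-19, -40) = -19
aj (P2): min(-44, 22) = -44
ak (P2): min(-33, -39, -47) = -47
am (P2): min(-19, 14, -50, -31) = -50
j (P1): max(-44, -47, -50) = -44
an (P2): min(-12, 27, -5) = -12
ap (P2): min(6, 11, -18) = -18
k (P1): max(-12, -18) = -12
Right (P2): min(-17, -19, -44, -12) = -44
S0 (P1): max(3, -24, -44) = 3

3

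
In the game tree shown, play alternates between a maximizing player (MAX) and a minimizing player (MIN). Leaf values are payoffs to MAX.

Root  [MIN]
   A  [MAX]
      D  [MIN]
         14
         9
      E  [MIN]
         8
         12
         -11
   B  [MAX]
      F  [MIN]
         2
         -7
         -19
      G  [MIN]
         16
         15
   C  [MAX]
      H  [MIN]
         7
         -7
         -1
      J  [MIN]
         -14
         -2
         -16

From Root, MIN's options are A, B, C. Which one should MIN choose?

D (MIN): min(14, 9) = 9
E (MIN): min(8, 12, -11) = -11
A (MAX): max(9, -11) = 9
F (MIN): min(2, -7, -19) = -19
G (MIN): min(16, 15) = 15
B (MAX): max(-19, 15) = 15
H (MIN): min(7, -7, -1) = -7
J (MIN): min(-14, -2, -16) = -16
C (MAX): max(-7, -16) = -7
Root (MIN): min(9, 15, -7) = -7
MIN at Root wants the lowest of {A=9, B=15, C=-7}, so chooses C.

C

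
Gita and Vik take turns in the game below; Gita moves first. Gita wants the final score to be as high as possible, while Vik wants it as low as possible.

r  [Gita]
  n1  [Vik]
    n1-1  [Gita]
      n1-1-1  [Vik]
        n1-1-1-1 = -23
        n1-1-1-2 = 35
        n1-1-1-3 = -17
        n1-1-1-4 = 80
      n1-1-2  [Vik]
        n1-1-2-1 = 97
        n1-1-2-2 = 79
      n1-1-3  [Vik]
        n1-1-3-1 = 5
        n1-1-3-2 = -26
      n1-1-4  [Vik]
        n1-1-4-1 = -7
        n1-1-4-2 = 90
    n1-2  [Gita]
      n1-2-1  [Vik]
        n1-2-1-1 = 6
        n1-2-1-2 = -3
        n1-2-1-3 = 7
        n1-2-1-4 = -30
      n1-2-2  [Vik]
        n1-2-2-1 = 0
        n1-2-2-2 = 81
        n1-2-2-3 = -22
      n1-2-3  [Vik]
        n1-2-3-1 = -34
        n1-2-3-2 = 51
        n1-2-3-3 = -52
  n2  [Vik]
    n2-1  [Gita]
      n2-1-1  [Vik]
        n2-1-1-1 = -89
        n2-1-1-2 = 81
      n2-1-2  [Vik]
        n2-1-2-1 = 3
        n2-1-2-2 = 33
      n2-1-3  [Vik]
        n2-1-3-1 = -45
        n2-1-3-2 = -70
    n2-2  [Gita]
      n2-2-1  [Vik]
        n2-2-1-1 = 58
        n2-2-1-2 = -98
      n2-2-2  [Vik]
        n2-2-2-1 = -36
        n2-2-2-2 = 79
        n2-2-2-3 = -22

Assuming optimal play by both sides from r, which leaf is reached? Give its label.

n1-2-2-3

n1-1-1 (Vik): min(-23, 35, -17, 80) = -23
n1-1-2 (Vik): min(97, 79) = 79
n1-1-3 (Vik): min(5, -26) = -26
n1-1-4 (Vik): min(-7, 90) = -7
n1-1 (Gita): max(-23, 79, -26, -7) = 79
n1-2-1 (Vik): min(6, -3, 7, -30) = -30
n1-2-2 (Vik): min(0, 81, -22) = -22
n1-2-3 (Vik): min(-34, 51, -52) = -52
n1-2 (Gita): max(-30, -22, -52) = -22
n1 (Vik): min(79, -22) = -22
n2-1-1 (Vik): min(-89, 81) = -89
n2-1-2 (Vik): min(3, 33) = 3
n2-1-3 (Vik): min(-45, -70) = -70
n2-1 (Gita): max(-89, 3, -70) = 3
n2-2-1 (Vik): min(58, -98) = -98
n2-2-2 (Vik): min(-36, 79, -22) = -36
n2-2 (Gita): max(-98, -36) = -36
n2 (Vik): min(3, -36) = -36
r (Gita): max(-22, -36) = -22
At r, Gita picks n1 (highest: -22).
At n1, Vik picks n1-2 (lowest: -22).
At n1-2, Gita picks n1-2-2 (highest: -22).
At n1-2-2, Vik picks n1-2-2-3 (lowest: -22).
Terminal value -22.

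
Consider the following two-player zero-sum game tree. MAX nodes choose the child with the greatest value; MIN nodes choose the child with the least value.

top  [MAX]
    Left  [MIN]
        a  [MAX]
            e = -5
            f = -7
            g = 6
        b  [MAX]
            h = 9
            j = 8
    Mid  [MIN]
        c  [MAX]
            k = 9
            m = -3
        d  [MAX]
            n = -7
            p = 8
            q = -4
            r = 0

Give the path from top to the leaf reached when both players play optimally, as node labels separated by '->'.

a (MAX): max(-5, -7, 6) = 6
b (MAX): max(9, 8) = 9
Left (MIN): min(6, 9) = 6
c (MAX): max(9, -3) = 9
d (MAX): max(-7, 8, -4, 0) = 8
Mid (MIN): min(9, 8) = 8
top (MAX): max(6, 8) = 8
At top, MAX picks Mid (highest: 8).
At Mid, MIN picks d (lowest: 8).
At d, MAX picks p (highest: 8).
Terminal value 8.

top -> Mid -> d -> p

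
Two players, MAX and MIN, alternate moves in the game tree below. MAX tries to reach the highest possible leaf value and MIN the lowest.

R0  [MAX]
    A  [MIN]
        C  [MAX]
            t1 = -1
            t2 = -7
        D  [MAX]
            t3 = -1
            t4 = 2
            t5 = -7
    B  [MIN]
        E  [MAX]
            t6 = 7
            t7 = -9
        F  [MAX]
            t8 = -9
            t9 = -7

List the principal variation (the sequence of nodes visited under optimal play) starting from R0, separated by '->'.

C (MAX): max(-1, -7) = -1
D (MAX): max(-1, 2, -7) = 2
A (MIN): min(-1, 2) = -1
E (MAX): max(7, -9) = 7
F (MAX): max(-9, -7) = -7
B (MIN): min(7, -7) = -7
R0 (MAX): max(-1, -7) = -1
At R0, MAX picks A (highest: -1).
At A, MIN picks C (lowest: -1).
At C, MAX picks t1 (highest: -1).
Terminal value -1.

R0 -> A -> C -> t1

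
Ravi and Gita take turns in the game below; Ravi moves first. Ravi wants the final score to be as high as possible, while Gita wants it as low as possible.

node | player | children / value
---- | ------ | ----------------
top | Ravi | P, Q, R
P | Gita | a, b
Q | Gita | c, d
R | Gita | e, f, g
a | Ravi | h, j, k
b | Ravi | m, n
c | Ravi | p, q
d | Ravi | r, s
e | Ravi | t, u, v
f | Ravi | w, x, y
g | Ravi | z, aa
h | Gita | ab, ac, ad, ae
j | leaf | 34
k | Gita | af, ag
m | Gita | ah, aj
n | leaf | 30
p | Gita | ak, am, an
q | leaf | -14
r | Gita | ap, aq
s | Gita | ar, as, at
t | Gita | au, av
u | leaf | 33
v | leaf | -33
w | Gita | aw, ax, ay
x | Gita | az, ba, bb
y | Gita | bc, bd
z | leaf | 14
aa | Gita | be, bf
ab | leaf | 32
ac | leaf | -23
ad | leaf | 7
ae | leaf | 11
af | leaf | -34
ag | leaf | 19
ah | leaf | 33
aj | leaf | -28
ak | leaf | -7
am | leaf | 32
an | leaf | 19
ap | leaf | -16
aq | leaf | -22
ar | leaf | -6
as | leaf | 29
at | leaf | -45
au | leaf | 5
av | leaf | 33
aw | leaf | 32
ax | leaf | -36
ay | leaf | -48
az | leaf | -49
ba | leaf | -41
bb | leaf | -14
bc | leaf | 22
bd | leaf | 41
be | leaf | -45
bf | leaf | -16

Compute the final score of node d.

-22

r (Gita): min(-16, -22) = -22
s (Gita): min(-6, 29, -45) = -45
d (Ravi): max(-22, -45) = -22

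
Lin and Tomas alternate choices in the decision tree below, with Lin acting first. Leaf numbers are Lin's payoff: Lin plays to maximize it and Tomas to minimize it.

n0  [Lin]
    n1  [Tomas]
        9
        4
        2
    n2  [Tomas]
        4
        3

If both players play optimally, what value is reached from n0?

3

n1 (Tomas): min(9, 4, 2) = 2
n2 (Tomas): min(4, 3) = 3
n0 (Lin): max(2, 3) = 3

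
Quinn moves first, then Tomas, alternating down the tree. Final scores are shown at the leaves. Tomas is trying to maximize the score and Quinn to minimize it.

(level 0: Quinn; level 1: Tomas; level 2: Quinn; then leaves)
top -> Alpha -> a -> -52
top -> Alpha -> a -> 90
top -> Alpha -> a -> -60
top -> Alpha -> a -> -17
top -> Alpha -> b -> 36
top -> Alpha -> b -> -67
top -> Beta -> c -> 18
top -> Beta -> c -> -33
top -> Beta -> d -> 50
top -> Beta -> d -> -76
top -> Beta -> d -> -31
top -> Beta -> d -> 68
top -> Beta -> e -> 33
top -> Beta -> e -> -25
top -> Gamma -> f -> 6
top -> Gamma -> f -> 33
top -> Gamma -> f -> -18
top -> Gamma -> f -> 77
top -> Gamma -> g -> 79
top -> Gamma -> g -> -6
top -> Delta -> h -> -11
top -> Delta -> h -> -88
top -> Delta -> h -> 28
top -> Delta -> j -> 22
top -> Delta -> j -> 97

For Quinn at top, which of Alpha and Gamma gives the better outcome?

a (Quinn): min(-52, 90, -60, -17) = -60
b (Quinn): min(36, -67) = -67
Alpha (Tomas): max(-60, -67) = -60
f (Quinn): min(6, 33, -18, 77) = -18
g (Quinn): min(79, -6) = -6
Gamma (Tomas): max(-18, -6) = -6
Quinn prefers the lower value; Alpha=-60, Gamma=-6. Alpha is better since -60 < -6.

Alpha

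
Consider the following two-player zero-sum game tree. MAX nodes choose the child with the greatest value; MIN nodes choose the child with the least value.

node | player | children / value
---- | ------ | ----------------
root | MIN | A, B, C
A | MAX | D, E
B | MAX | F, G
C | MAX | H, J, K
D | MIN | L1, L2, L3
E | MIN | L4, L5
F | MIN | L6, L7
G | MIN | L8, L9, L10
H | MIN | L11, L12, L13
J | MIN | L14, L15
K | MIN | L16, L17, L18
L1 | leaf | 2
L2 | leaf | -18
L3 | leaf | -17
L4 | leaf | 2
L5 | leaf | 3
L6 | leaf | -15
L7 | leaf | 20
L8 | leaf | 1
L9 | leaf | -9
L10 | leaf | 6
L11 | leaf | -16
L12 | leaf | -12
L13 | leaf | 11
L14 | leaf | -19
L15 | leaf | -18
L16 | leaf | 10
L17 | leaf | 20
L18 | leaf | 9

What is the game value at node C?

H (MIN): min(-16, -12, 11) = -16
J (MIN): min(-19, -18) = -19
K (MIN): min(10, 20, 9) = 9
C (MAX): max(-16, -19, 9) = 9

9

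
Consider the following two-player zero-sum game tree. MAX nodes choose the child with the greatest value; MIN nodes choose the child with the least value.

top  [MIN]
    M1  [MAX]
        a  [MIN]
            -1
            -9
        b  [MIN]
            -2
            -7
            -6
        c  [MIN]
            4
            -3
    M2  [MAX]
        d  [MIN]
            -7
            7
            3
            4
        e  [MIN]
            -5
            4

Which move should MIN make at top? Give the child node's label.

a (MIN): min(-1, -9) = -9
b (MIN): min(-2, -7, -6) = -7
c (MIN): min(4, -3) = -3
M1 (MAX): max(-9, -7, -3) = -3
d (MIN): min(-7, 7, 3, 4) = -7
e (MIN): min(-5, 4) = -5
M2 (MAX): max(-7, -5) = -5
top (MIN): min(-3, -5) = -5
MIN at top wants the lowest of {M1=-3, M2=-5}, so chooses M2.

M2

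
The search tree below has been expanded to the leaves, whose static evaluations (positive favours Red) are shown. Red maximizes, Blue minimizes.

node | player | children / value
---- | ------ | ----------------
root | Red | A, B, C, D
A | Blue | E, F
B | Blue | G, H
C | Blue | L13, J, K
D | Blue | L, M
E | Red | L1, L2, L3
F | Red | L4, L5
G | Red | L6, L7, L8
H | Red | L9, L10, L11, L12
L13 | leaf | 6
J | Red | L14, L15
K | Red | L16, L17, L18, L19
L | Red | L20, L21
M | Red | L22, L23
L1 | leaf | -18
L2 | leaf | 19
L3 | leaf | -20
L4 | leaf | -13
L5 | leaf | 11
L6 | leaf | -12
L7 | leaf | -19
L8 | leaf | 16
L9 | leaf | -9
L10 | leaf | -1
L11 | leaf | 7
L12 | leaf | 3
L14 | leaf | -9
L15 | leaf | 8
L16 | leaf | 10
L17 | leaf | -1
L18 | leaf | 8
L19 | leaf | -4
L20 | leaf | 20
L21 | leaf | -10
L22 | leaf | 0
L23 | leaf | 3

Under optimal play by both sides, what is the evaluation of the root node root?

11

E (Red): max(-18, 19, -20) = 19
F (Red): max(-13, 11) = 11
A (Blue): min(19, 11) = 11
G (Red): max(-12, -19, 16) = 16
H (Red): max(-9, -1, 7, 3) = 7
B (Blue): min(16, 7) = 7
J (Red): max(-9, 8) = 8
K (Red): max(10, -1, 8, -4) = 10
C (Blue): min(6, 8, 10) = 6
L (Red): max(20, -10) = 20
M (Red): max(0, 3) = 3
D (Blue): min(20, 3) = 3
root (Red): max(11, 7, 6, 3) = 11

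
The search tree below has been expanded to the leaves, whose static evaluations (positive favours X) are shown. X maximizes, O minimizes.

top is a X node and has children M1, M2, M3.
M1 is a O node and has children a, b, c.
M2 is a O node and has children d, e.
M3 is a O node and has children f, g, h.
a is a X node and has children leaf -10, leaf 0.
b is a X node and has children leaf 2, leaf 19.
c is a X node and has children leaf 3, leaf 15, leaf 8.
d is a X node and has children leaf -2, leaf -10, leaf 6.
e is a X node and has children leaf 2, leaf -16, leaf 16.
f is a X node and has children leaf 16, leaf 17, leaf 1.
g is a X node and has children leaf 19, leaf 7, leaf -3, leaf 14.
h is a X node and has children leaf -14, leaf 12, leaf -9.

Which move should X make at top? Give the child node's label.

M3

a (X): max(-10, 0) = 0
b (X): max(2, 19) = 19
c (X): max(3, 15, 8) = 15
M1 (O): min(0, 19, 15) = 0
d (X): max(-2, -10, 6) = 6
e (X): max(2, -16, 16) = 16
M2 (O): min(6, 16) = 6
f (X): max(16, 17, 1) = 17
g (X): max(19, 7, -3, 14) = 19
h (X): max(-14, 12, -9) = 12
M3 (O): min(17, 19, 12) = 12
top (X): max(0, 6, 12) = 12
X at top wants the highest of {M1=0, M2=6, M3=12}, so chooses M3.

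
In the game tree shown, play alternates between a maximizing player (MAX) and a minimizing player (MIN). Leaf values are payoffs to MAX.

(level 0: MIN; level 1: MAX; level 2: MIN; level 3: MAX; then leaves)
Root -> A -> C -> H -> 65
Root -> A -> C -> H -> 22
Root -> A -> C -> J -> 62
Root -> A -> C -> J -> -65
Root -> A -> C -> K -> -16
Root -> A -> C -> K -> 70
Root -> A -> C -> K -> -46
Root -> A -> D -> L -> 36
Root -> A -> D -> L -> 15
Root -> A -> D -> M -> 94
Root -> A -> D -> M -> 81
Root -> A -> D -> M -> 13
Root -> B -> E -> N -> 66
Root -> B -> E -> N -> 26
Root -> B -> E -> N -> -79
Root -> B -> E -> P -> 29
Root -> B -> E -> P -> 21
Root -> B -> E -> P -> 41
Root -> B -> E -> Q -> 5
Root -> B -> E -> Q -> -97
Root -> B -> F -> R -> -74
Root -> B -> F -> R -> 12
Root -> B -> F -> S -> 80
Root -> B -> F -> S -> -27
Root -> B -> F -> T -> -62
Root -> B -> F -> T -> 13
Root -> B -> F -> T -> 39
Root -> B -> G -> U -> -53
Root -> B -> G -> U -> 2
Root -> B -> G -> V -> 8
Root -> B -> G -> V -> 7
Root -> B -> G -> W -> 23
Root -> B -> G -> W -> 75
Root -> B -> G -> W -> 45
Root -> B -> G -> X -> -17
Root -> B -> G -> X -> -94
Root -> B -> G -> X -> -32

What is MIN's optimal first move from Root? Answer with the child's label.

H (MAX): max(65, 22) = 65
J (MAX): max(62, -65) = 62
K (MAX): max(-16, 70, -46) = 70
C (MIN): min(65, 62, 70) = 62
L (MAX): max(36, 15) = 36
M (MAX): max(94, 81, 13) = 94
D (MIN): min(36, 94) = 36
A (MAX): max(62, 36) = 62
N (MAX): max(66, 26, -79) = 66
P (MAX): max(29, 21, 41) = 41
Q (MAX): max(5, -97) = 5
E (MIN): min(66, 41, 5) = 5
R (MAX): max(-74, 12) = 12
S (MAX): max(80, -27) = 80
T (MAX): max(-62, 13, 39) = 39
F (MIN): min(12, 80, 39) = 12
U (MAX): max(-53, 2) = 2
V (MAX): max(8, 7) = 8
W (MAX): max(23, 75, 45) = 75
X (MAX): max(-17, -94, -32) = -17
G (MIN): min(2, 8, 75, -17) = -17
B (MAX): max(5, 12, -17) = 12
Root (MIN): min(62, 12) = 12
MIN at Root wants the lowest of {A=62, B=12}, so chooses B.

B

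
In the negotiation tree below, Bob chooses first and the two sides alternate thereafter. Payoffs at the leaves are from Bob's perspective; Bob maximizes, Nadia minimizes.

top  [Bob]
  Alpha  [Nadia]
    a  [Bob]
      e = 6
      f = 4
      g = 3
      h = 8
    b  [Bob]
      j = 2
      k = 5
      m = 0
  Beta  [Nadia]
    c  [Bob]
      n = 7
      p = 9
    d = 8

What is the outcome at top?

a (Bob): max(6, 4, 3, 8) = 8
b (Bob): max(2, 5, 0) = 5
Alpha (Nadia): min(8, 5) = 5
c (Bob): max(7, 9) = 9
Beta (Nadia): min(9, 8) = 8
top (Bob): max(5, 8) = 8

8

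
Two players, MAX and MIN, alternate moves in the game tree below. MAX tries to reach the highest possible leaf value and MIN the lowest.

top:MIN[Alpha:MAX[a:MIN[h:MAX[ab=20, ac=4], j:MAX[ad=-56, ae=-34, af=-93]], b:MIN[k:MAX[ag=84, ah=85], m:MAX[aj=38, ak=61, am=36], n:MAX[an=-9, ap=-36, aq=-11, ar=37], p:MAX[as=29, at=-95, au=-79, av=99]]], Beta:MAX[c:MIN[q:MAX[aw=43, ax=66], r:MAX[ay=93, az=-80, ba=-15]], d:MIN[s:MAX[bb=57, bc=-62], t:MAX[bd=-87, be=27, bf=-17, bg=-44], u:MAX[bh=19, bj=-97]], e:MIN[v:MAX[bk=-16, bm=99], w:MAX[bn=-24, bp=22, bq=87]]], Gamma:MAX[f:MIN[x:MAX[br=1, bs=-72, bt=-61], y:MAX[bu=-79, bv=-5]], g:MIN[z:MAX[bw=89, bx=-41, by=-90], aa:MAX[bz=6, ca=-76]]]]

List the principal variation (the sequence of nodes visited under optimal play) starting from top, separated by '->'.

top -> Gamma -> g -> aa -> bz

h (MAX): max(20, 4) = 20
j (MAX): max(-56, -34, -93) = -34
a (MIN): min(20, -34) = -34
k (MAX): max(84, 85) = 85
m (MAX): max(38, 61, 36) = 61
n (MAX): max(-9, -36, -11, 37) = 37
p (MAX): max(29, -95, -79, 99) = 99
b (MIN): min(85, 61, 37, 99) = 37
Alpha (MAX): max(-34, 37) = 37
q (MAX): max(43, 66) = 66
r (MAX): max(93, -80, -15) = 93
c (MIN): min(66, 93) = 66
s (MAX): max(57, -62) = 57
t (MAX): max(-87, 27, -17, -44) = 27
u (MAX): max(19, -97) = 19
d (MIN): min(57, 27, 19) = 19
v (MAX): max(-16, 99) = 99
w (MAX): max(-24, 22, 87) = 87
e (MIN): min(99, 87) = 87
Beta (MAX): max(66, 19, 87) = 87
x (MAX): max(1, -72, -61) = 1
y (MAX): max(-79, -5) = -5
f (MIN): min(1, -5) = -5
z (MAX): max(89, -41, -90) = 89
aa (MAX): max(6, -76) = 6
g (MIN): min(89, 6) = 6
Gamma (MAX): max(-5, 6) = 6
top (MIN): min(37, 87, 6) = 6
At top, MIN picks Gamma (lowest: 6).
At Gamma, MAX picks g (highest: 6).
At g, MIN picks aa (lowest: 6).
At aa, MAX picks bz (highest: 6).
Terminal value 6.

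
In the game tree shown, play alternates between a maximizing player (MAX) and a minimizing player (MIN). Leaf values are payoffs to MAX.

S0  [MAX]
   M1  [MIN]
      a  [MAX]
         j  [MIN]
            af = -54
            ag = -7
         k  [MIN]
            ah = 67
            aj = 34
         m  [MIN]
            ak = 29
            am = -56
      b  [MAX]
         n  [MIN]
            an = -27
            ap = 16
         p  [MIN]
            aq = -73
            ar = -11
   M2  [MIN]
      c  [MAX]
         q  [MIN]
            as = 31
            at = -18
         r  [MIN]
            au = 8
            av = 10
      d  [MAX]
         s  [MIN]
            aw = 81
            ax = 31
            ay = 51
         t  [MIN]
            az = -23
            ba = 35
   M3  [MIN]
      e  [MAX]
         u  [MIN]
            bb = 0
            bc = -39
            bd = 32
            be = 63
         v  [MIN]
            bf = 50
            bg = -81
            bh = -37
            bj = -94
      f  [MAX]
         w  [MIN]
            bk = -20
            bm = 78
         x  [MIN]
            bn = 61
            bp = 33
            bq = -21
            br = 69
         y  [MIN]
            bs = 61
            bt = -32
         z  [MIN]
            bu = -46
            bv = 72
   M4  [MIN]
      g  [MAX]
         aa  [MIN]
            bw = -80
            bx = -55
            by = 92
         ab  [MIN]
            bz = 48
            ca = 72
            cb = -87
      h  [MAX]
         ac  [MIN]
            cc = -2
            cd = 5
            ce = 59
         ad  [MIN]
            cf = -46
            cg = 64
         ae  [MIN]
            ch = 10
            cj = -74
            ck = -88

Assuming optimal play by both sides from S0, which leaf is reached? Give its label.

au

j (MIN): min(-54, -7) = -54
k (MIN): min(67, 34) = 34
m (MIN): min(29, -56) = -56
a (MAX): max(-54, 34, -56) = 34
n (MIN): min(-27, 16) = -27
p (MIN): min(-73, -11) = -73
b (MAX): max(-27, -73) = -27
M1 (MIN): min(34, -27) = -27
q (MIN): min(31, -18) = -18
r (MIN): min(8, 10) = 8
c (MAX): max(-18, 8) = 8
s (MIN): min(81, 31, 51) = 31
t (MIN): min(-23, 35) = -23
d (MAX): max(31, -23) = 31
M2 (MIN): min(8, 31) = 8
u (MIN): min(0, -39, 32, 63) = -39
v (MIN): min(50, -81, -37, -94) = -94
e (MAX): max(-39, -94) = -39
w (MIN): min(-20, 78) = -20
x (MIN): min(61, 33, -21, 69) = -21
y (MIN): min(61, -32) = -32
z (MIN): min(-46, 72) = -46
f (MAX): max(-20, -21, -32, -46) = -20
M3 (MIN): min(-39, -20) = -39
aa (MIN): min(-80, -55, 92) = -80
ab (MIN): min(48, 72, -87) = -87
g (MAX): max(-80, -87) = -80
ac (MIN): min(-2, 5, 59) = -2
ad (MIN): min(-46, 64) = -46
ae (MIN): min(10, -74, -88) = -88
h (MAX): max(-2, -46, -88) = -2
M4 (MIN): min(-80, -2) = -80
S0 (MAX): max(-27, 8, -39, -80) = 8
At S0, MAX picks M2 (highest: 8).
At M2, MIN picks c (lowest: 8).
At c, MAX picks r (highest: 8).
At r, MIN picks au (lowest: 8).
Terminal value 8.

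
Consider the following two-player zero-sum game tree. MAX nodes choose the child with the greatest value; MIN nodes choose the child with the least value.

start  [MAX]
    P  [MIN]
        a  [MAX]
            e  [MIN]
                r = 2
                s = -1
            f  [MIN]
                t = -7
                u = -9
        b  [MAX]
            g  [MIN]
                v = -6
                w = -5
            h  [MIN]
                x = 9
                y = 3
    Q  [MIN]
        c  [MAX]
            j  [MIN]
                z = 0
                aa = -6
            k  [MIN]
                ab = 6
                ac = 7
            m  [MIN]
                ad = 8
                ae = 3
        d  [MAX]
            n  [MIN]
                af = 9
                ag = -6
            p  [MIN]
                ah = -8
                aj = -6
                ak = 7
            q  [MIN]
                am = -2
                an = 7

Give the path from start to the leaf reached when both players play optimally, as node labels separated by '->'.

e (MIN): min(2, -1) = -1
f (MIN): min(-7, -9) = -9
a (MAX): max(-1, -9) = -1
g (MIN): min(-6, -5) = -6
h (MIN): min(9, 3) = 3
b (MAX): max(-6, 3) = 3
P (MIN): min(-1, 3) = -1
j (MIN): min(0, -6) = -6
k (MIN): min(6, 7) = 6
m (MIN): min(8, 3) = 3
c (MAX): max(-6, 6, 3) = 6
n (MIN): min(9, -6) = -6
p (MIN): min(-8, -6, 7) = -8
q (MIN): min(-2, 7) = -2
d (MAX): max(-6, -8, -2) = -2
Q (MIN): min(6, -2) = -2
start (MAX): max(-1, -2) = -1
At start, MAX picks P (highest: -1).
At P, MIN picks a (lowest: -1).
At a, MAX picks e (highest: -1).
At e, MIN picks s (lowest: -1).
Terminal value -1.

start -> P -> a -> e -> s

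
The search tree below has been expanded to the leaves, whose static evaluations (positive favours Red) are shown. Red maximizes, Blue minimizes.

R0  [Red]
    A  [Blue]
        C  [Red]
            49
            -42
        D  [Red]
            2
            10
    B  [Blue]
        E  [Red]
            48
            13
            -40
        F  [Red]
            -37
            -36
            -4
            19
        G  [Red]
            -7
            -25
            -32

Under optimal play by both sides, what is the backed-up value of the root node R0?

C (Red): max(49, -42) = 49
D (Red): max(2, 10) = 10
A (Blue): min(49, 10) = 10
E (Red): max(48, 13, -40) = 48
F (Red): max(-37, -36, -4, 19) = 19
G (Red): max(-7, -25, -32) = -7
B (Blue): min(48, 19, -7) = -7
R0 (Red): max(10, -7) = 10

10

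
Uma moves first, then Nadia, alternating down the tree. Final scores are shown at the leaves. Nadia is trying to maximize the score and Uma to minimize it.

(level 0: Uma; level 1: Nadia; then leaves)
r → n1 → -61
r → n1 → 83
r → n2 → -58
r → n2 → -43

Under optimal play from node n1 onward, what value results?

83

n1 (Nadia): max(-61, 83) = 83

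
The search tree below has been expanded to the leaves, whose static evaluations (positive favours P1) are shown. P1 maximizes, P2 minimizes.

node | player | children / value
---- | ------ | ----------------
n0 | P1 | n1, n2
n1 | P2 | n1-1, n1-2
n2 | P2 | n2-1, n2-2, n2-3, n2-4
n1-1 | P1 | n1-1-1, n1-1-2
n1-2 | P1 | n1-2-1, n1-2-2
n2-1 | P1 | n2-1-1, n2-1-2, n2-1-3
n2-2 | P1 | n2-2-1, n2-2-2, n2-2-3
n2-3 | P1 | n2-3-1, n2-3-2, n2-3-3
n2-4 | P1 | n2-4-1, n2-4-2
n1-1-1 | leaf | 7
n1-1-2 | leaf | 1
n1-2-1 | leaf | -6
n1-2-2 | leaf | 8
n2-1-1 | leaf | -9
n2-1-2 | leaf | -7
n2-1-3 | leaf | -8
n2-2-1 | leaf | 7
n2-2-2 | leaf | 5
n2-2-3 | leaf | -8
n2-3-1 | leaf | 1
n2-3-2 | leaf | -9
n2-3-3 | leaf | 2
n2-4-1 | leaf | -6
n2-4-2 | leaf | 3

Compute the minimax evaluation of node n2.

n2-1 (P1): max(-9, -7, -8) = -7
n2-2 (P1): max(7, 5, -8) = 7
n2-3 (P1): max(1, -9, 2) = 2
n2-4 (P1): max(-6, 3) = 3
n2 (P2): min(-7, 7, 2, 3) = -7

-7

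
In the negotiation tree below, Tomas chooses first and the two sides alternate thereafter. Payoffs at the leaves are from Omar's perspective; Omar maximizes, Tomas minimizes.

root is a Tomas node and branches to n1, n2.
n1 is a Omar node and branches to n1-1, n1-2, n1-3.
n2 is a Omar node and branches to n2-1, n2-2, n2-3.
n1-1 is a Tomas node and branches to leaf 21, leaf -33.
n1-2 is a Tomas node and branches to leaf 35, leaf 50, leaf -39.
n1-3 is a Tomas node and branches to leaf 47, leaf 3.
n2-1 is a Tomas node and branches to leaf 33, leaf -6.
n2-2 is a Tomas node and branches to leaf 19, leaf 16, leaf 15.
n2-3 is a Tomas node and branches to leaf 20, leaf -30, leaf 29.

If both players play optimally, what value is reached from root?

n1-1 (Tomas): min(21, -33) = -33
n1-2 (Tomas): min(35, 50, -39) = -39
n1-3 (Tomas): min(47, 3) = 3
n1 (Omar): max(-33, -39, 3) = 3
n2-1 (Tomas): min(33, -6) = -6
n2-2 (Tomas): min(19, 16, 15) = 15
n2-3 (Tomas): min(20, -30, 29) = -30
n2 (Omar): max(-6, 15, -30) = 15
root (Tomas): min(3, 15) = 3

3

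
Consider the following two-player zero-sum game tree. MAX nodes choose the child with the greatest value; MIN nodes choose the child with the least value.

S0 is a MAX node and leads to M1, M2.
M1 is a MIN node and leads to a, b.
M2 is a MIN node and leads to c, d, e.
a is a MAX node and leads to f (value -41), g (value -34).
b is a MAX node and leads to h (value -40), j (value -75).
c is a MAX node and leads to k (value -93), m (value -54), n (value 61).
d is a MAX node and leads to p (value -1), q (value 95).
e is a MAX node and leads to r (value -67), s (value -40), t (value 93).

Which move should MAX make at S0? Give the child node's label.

a (MAX): max(-41, -34) = -34
b (MAX): max(-40, -75) = -40
M1 (MIN): min(-34, -40) = -40
c (MAX): max(-93, -54, 61) = 61
d (MAX): max(-1, 95) = 95
e (MAX): max(-67, -40, 93) = 93
M2 (MIN): min(61, 95, 93) = 61
S0 (MAX): max(-40, 61) = 61
MAX at S0 wants the highest of {M1=-40, M2=61}, so chooses M2.

M2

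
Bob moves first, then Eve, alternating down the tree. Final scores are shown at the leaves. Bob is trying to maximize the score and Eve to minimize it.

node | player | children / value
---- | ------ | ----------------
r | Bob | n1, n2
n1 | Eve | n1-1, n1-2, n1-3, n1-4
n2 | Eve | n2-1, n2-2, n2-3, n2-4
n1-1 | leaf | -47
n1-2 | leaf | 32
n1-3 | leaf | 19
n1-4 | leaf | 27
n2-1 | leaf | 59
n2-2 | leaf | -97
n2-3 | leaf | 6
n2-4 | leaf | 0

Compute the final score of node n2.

n2 (Eve): min(59, -97, 6, 0) = -97

-97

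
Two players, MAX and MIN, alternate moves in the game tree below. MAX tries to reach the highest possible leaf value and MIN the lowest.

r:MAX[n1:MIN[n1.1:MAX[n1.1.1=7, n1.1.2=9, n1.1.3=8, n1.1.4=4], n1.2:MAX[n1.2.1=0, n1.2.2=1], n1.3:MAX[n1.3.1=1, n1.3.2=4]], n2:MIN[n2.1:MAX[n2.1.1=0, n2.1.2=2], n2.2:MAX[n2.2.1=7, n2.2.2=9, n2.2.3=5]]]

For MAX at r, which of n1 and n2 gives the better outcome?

n1.1 (MAX): max(7, 9, 8, 4) = 9
n1.2 (MAX): max(0, 1) = 1
n1.3 (MAX): max(1, 4) = 4
n1 (MIN): min(9, 1, 4) = 1
n2.1 (MAX): max(0, 2) = 2
n2.2 (MAX): max(7, 9, 5) = 9
n2 (MIN): min(2, 9) = 2
MAX prefers the higher value; n1=1, n2=2. n2 is better since 2 > 1.

n2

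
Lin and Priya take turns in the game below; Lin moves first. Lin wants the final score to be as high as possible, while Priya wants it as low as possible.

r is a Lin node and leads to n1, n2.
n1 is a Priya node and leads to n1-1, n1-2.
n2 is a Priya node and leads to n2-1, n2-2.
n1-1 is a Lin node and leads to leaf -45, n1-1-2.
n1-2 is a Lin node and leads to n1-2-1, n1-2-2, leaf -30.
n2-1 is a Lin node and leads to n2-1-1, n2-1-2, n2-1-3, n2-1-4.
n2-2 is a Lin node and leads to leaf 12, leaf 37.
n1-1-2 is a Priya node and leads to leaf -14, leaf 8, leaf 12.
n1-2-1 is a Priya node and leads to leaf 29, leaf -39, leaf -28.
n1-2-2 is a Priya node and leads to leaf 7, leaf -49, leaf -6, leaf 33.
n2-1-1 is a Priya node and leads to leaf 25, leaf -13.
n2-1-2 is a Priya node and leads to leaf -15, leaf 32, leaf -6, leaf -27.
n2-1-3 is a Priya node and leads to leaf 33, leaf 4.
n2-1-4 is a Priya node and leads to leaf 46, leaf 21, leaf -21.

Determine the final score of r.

n1-1-2 (Priya): min(-14, 8, 12) = -14
n1-1 (Lin): max(-45, -14) = -14
n1-2-1 (Priya): min(29, -39, -28) = -39
n1-2-2 (Priya): min(7, -49, -6, 33) = -49
n1-2 (Lin): max(-39, -49, -30) = -30
n1 (Priya): min(-14, -30) = -30
n2-1-1 (Priya): min(25, -13) = -13
n2-1-2 (Priya): min(-15, 32, -6, -27) = -27
n2-1-3 (Priya): min(33, 4) = 4
n2-1-4 (Priya): min(46, 21, -21) = -21
n2-1 (Lin): max(-13, -27, 4, -21) = 4
n2-2 (Lin): max(12, 37) = 37
n2 (Priya): min(4, 37) = 4
r (Lin): max(-30, 4) = 4

4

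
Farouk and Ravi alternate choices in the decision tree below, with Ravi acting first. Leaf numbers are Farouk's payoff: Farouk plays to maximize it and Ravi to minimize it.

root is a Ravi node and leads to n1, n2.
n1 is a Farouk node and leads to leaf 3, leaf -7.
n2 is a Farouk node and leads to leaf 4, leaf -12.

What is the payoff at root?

3

n1 (Farouk): max(3, -7) = 3
n2 (Farouk): max(4, -12) = 4
root (Ravi): min(3, 4) = 3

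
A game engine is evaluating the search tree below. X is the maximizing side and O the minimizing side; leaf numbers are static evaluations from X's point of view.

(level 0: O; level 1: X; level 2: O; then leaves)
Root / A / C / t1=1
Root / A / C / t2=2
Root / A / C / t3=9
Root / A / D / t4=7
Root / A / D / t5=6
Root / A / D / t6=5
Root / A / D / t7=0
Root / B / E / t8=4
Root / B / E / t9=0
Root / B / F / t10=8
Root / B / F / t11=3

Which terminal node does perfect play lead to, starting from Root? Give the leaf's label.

t1

C (O): min(1, 2, 9) = 1
D (O): min(7, 6, 5, 0) = 0
A (X): max(1, 0) = 1
E (O): min(4, 0) = 0
F (O): min(8, 3) = 3
B (X): max(0, 3) = 3
Root (O): min(1, 3) = 1
At Root, O picks A (lowest: 1).
At A, X picks C (highest: 1).
At C, O picks t1 (lowest: 1).
Terminal value 1.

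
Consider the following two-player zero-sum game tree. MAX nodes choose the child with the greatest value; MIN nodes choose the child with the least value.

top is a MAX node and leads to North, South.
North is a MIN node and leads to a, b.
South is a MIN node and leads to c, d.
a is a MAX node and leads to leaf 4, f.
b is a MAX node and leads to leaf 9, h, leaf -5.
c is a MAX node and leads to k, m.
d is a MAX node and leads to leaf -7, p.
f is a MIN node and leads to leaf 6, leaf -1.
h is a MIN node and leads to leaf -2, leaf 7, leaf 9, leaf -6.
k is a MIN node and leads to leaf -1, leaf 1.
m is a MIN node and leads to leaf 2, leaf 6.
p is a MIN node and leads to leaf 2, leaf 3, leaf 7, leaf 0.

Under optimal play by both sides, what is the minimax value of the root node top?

f (MIN): min(6, -1) = -1
a (MAX): max(4, -1) = 4
h (MIN): min(-2, 7, 9, -6) = -6
b (MAX): max(9, -6, -5) = 9
North (MIN): min(4, 9) = 4
k (MIN): min(-1, 1) = -1
m (MIN): min(2, 6) = 2
c (MAX): max(-1, 2) = 2
p (MIN): min(2, 3, 7, 0) = 0
d (MAX): max(-7, 0) = 0
South (MIN): min(2, 0) = 0
top (MAX): max(4, 0) = 4

4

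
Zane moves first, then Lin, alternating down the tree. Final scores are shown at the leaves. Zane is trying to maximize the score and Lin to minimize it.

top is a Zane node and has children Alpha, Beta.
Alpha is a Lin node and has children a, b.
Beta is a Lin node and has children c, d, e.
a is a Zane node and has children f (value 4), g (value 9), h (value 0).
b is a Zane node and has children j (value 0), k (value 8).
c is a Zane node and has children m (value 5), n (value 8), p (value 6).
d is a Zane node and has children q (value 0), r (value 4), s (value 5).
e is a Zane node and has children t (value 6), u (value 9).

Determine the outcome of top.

a (Zane): max(4, 9, 0) = 9
b (Zane): max(0, 8) = 8
Alpha (Lin): min(9, 8) = 8
c (Zane): max(5, 8, 6) = 8
d (Zane): max(0, 4, 5) = 5
e (Zane): max(6, 9) = 9
Beta (Lin): min(8, 5, 9) = 5
top (Zane): max(8, 5) = 8

8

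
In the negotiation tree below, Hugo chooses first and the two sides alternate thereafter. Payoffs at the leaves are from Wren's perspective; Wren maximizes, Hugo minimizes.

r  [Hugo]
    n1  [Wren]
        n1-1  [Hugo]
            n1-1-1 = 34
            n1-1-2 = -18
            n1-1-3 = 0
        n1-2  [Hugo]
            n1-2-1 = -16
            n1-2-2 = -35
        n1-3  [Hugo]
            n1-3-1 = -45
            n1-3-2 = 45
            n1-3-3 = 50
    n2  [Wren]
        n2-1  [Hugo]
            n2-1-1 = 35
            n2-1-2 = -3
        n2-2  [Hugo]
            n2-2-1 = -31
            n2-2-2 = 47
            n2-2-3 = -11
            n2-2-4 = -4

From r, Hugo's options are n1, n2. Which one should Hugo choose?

n1

n1-1 (Hugo): min(34, -18, 0) = -18
n1-2 (Hugo): min(-16, -35) = -35
n1-3 (Hugo): min(-45, 45, 50) = -45
n1 (Wren): max(-18, -35, -45) = -18
n2-1 (Hugo): min(35, -3) = -3
n2-2 (Hugo): min(-31, 47, -11, -4) = -31
n2 (Wren): max(-3, -31) = -3
r (Hugo): min(-18, -3) = -18
Hugo at r wants the lowest of {n1=-18, n2=-3}, so chooses n1.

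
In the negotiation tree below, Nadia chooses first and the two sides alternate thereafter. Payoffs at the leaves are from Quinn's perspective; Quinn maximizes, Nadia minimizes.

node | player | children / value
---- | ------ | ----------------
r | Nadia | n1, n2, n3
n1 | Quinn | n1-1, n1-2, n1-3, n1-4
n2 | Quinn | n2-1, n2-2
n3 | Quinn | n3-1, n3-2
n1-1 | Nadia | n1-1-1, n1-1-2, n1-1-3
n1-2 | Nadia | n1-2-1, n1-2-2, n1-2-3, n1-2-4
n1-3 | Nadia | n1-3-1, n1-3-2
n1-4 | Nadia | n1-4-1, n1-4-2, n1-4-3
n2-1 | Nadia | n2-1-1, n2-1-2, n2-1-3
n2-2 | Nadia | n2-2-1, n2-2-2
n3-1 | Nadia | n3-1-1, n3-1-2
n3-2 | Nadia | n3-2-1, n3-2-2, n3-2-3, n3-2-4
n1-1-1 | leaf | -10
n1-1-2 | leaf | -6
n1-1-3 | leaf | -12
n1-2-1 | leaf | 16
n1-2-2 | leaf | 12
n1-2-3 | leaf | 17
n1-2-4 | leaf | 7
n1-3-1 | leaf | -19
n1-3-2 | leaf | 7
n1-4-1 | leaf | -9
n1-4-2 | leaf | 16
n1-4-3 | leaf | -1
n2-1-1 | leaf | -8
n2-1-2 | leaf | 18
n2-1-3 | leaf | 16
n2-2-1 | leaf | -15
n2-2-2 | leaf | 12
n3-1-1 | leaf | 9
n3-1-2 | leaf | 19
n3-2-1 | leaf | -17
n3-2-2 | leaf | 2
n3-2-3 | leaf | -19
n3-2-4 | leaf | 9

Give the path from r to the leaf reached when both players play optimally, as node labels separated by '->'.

n1-1 (Nadia): min(-10, -6, -12) = -12
n1-2 (Nadia): min(16, 12, 17, 7) = 7
n1-3 (Nadia): min(-19, 7) = -19
n1-4 (Nadia): min(-9, 16, -1) = -9
n1 (Quinn): max(-12, 7, -19, -9) = 7
n2-1 (Nadia): min(-8, 18, 16) = -8
n2-2 (Nadia): min(-15, 12) = -15
n2 (Quinn): max(-8, -15) = -8
n3-1 (Nadia): min(9, 19) = 9
n3-2 (Nadia): min(-17, 2, -19, 9) = -19
n3 (Quinn): max(9, -19) = 9
r (Nadia): min(7, -8, 9) = -8
At r, Nadia picks n2 (lowest: -8).
At n2, Quinn picks n2-1 (highest: -8).
At n2-1, Nadia picks n2-1-1 (lowest: -8).
Terminal value -8.

r -> n2 -> n2-1 -> n2-1-1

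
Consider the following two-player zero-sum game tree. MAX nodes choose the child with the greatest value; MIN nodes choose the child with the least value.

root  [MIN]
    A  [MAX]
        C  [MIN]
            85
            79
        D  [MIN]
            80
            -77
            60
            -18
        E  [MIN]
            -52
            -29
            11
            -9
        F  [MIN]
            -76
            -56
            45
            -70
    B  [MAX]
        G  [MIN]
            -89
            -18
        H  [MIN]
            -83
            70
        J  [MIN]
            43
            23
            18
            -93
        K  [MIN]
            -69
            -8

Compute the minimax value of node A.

79

C (MIN): min(85, 79) = 79
D (MIN): min(80, -77, 60, -18) = -77
E (MIN): min(-52, -29, 11, -9) = -52
F (MIN): min(-76, -56, 45, -70) = -76
A (MAX): max(79, -77, -52, -76) = 79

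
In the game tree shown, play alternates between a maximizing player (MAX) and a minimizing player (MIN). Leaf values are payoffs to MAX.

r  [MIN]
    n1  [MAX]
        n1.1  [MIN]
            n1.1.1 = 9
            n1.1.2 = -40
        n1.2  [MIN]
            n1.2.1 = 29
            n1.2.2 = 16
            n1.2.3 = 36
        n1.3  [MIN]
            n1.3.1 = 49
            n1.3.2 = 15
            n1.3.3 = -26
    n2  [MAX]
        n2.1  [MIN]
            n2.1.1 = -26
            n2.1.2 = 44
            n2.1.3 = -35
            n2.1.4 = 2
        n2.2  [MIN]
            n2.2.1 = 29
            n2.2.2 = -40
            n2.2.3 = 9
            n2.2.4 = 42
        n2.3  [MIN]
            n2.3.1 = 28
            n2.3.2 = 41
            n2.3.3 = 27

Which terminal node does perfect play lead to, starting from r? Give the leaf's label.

n1.2.2

n1.1 (MIN): min(9, -40) = -40
n1.2 (MIN): min(29, 16, 36) = 16
n1.3 (MIN): min(49, 15, -26) = -26
n1 (MAX): max(-40, 16, -26) = 16
n2.1 (MIN): min(-26, 44, -35, 2) = -35
n2.2 (MIN): min(29, -40, 9, 42) = -40
n2.3 (MIN): min(28, 41, 27) = 27
n2 (MAX): max(-35, -40, 27) = 27
r (MIN): min(16, 27) = 16
At r, MIN picks n1 (lowest: 16).
At n1, MAX picks n1.2 (highest: 16).
At n1.2, MIN picks n1.2.2 (lowest: 16).
Terminal value 16.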